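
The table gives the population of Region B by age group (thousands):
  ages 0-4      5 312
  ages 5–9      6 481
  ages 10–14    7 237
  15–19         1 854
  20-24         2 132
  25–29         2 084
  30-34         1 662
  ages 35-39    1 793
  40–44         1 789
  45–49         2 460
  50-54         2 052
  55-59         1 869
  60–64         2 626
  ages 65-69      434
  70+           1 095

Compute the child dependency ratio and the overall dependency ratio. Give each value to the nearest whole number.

0–14: 5 312 + 6 481 + 7 237 = 19 030
15–64: 1 854 + 2 132 + 2 084 + 1 662 + 1 793 + 1 789 + 2 460 + 2 052 + 1 869 + 2 626 = 20 321
65+: 434 + 1 095 = 1 529
Youth dependency ratio = 19 030 / 20 321 × 100 = 94
Total dependency ratio = (19 030 + 1 529) / 20 321 × 100 = 20 559 / 20 321 × 100 = 101

Youth dependency ratio: 94
Total dependency ratio: 101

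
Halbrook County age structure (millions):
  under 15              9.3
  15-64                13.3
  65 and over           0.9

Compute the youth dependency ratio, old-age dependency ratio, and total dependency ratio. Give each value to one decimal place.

Youth dependency ratio: 69.9
Old-age dependency ratio: 6.8
Total dependency ratio: 76.7

Youth dependency ratio = 9.3 / 13.3 × 100 = 69.9
Old-age dependency ratio = 0.9 / 13.3 × 100 = 6.8
Total dependency ratio = (9.3 + 0.9) / 13.3 × 100 = 10.2 / 13.3 × 100 = 76.7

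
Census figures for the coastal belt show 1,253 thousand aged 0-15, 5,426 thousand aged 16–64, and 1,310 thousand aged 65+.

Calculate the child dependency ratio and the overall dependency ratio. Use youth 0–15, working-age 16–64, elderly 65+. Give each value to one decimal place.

Youth dependency ratio = 1,253 / 5,426 × 100 = 23.1
Total dependency ratio = (1,253 + 1,310) / 5,426 × 100 = 2,563 / 5,426 × 100 = 47.2

Youth dependency ratio: 23.1
Total dependency ratio: 47.2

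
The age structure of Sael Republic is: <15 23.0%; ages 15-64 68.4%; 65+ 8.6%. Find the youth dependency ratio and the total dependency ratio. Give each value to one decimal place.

Youth dependency ratio = 23.0 / 68.4 × 100 = 33.6
Total dependency ratio = (23.0 + 8.6) / 68.4 × 100 = 31.6 / 68.4 × 100 = 46.2

Youth dependency ratio: 33.6
Total dependency ratio: 46.2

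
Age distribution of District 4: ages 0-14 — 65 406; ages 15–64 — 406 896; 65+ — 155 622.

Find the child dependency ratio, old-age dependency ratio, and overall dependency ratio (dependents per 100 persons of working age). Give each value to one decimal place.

Youth dependency ratio: 16.1
Old-age dependency ratio: 38.2
Total dependency ratio: 54.3

Youth dependency ratio = 65 406 / 406 896 × 100 = 16.1
Old-age dependency ratio = 155 622 / 406 896 × 100 = 38.2
Total dependency ratio = (65 406 + 155 622) / 406 896 × 100 = 221 028 / 406 896 × 100 = 54.3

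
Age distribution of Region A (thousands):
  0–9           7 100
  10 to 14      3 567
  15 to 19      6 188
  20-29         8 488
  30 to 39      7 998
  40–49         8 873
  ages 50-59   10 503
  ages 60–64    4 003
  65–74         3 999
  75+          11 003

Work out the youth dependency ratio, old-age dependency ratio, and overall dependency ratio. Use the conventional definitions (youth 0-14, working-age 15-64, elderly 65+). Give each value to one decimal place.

0–14: 7 100 + 3 567 = 10 667
15–64: 6 188 + 8 488 + 7 998 + 8 873 + 10 503 + 4 003 = 46 053
65+: 3 999 + 11 003 = 15 002
Youth dependency ratio = 10 667 / 46 053 × 100 = 23.2
Old-age dependency ratio = 15 002 / 46 053 × 100 = 32.6
Total dependency ratio = (10 667 + 15 002) / 46 053 × 100 = 25 669 / 46 053 × 100 = 55.7

Youth dependency ratio: 23.2
Old-age dependency ratio: 32.6
Total dependency ratio: 55.7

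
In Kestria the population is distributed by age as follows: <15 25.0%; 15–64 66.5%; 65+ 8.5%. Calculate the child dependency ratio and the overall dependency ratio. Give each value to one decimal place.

Youth dependency ratio = 25.0 / 66.5 × 100 = 37.6
Total dependency ratio = (25.0 + 8.5) / 66.5 × 100 = 33.5 / 66.5 × 100 = 50.4

Youth dependency ratio: 37.6
Total dependency ratio: 50.4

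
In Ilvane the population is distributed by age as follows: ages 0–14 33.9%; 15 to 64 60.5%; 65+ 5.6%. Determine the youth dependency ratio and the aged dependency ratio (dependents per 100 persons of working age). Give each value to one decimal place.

Youth dependency ratio = 33.9 / 60.5 × 100 = 56.0
Old-age dependency ratio = 5.6 / 60.5 × 100 = 9.3

Youth dependency ratio: 56.0
Old-age dependency ratio: 9.3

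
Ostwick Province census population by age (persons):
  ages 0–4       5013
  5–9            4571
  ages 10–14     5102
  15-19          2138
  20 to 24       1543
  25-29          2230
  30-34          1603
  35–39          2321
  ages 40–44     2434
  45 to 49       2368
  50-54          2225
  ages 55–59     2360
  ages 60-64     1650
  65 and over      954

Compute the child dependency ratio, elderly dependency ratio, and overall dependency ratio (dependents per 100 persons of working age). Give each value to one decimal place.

Youth dependency ratio: 70.4
Old-age dependency ratio: 4.6
Total dependency ratio: 74.9

0–14: 5013 + 4571 + 5102 = 14686
15–64: 2138 + 1543 + 2230 + 1603 + 2321 + 2434 + 2368 + 2225 + 2360 + 1650 = 20872
65+: 954
Youth dependency ratio = 14686 / 20872 × 100 = 70.4
Old-age dependency ratio = 954 / 20872 × 100 = 4.6
Total dependency ratio = (14686 + 954) / 20872 × 100 = 15640 / 20872 × 100 = 74.9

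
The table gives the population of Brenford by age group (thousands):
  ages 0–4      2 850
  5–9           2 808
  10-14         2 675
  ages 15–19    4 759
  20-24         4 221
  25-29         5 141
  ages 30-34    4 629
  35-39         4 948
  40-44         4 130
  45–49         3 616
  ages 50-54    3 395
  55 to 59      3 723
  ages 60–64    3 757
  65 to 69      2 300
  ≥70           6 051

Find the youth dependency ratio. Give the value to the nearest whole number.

0–14: 2 850 + 2 808 + 2 675 = 8 333
15–64: 4 759 + 4 221 + 5 141 + 4 629 + 4 948 + 4 130 + 3 616 + 3 395 + 3 723 + 3 757 = 42 319
65+: 2 300 + 6 051 = 8 351
Youth dependency ratio = 8 333 / 42 319 × 100 = 20

Youth dependency ratio: 20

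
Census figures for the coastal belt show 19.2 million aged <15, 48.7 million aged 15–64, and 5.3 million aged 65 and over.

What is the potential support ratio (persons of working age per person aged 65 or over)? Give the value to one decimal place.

Potential support ratio: 9.2

Potential support ratio = 48.7 / 5.3 = 9.2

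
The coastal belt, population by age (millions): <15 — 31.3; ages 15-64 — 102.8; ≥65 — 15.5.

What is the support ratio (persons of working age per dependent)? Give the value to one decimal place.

Support ratio: 2.2

Support ratio = 102.8 / (31.3 + 15.5) = 102.8 / 46.8 = 2.2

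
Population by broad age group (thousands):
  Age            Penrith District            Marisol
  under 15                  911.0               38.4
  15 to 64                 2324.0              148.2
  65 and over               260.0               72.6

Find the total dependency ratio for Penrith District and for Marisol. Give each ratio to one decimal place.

Penrith District: 50.4
Marisol: 74.9

Penrith District: (911.0 + 260.0) / 2324.0 × 100 = 1171.0 / 2324.0 × 100 = 50.4
Marisol: (38.4 + 72.6) / 148.2 × 100 = 111.0 / 148.2 × 100 = 74.9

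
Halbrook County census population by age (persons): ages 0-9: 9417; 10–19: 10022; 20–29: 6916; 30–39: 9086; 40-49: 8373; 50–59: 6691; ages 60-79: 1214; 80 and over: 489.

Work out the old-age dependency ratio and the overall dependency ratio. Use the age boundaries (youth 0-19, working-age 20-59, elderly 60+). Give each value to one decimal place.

Old-age dependency ratio: 5.5
Total dependency ratio: 68.1

0–19: 9417 + 10022 = 19439
20–59: 6916 + 9086 + 8373 + 6691 = 31066
60+: 1214 + 489 = 1703
Old-age dependency ratio = 1703 / 31066 × 100 = 5.5
Total dependency ratio = (19439 + 1703) / 31066 × 100 = 21142 / 31066 × 100 = 68.1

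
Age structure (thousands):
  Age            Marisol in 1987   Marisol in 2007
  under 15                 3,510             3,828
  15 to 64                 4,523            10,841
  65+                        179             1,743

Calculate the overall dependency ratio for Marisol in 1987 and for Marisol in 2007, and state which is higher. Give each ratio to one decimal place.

Marisol in 1987: 81.6
Marisol in 2007: 51.4
Higher: Marisol in 1987

Marisol in 1987: (3,510 + 179) / 4,523 × 100 = 3,689 / 4,523 × 100 = 81.6
Marisol in 2007: (3,828 + 1,743) / 10,841 × 100 = 5,571 / 10,841 × 100 = 51.4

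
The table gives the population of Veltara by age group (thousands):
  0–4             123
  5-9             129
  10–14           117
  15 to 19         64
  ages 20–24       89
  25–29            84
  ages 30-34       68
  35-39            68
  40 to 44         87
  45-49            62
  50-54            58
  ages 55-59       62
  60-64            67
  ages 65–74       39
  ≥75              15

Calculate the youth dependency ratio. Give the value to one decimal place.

Youth dependency ratio: 52.0

0–14: 123 + 129 + 117 = 369
15–64: 64 + 89 + 84 + 68 + 68 + 87 + 62 + 58 + 62 + 67 = 709
65+: 39 + 15 = 54
Youth dependency ratio = 369 / 709 × 100 = 52.0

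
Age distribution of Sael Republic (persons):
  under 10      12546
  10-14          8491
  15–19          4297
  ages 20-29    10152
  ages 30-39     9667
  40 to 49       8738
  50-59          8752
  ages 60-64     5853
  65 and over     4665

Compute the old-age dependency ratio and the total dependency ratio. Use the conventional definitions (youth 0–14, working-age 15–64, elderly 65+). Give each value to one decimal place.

Old-age dependency ratio: 9.8
Total dependency ratio: 54.2

0–14: 12546 + 8491 = 21037
15–64: 4297 + 10152 + 9667 + 8738 + 8752 + 5853 = 47459
65+: 4665
Old-age dependency ratio = 4665 / 47459 × 100 = 9.8
Total dependency ratio = (21037 + 4665) / 47459 × 100 = 25702 / 47459 × 100 = 54.2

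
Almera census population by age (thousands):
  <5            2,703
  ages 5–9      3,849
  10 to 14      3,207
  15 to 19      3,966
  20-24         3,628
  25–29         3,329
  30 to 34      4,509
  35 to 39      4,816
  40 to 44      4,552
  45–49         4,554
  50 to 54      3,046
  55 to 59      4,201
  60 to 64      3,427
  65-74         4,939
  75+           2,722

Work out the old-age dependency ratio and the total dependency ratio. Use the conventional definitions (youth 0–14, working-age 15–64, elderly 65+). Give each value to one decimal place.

Old-age dependency ratio: 19.1
Total dependency ratio: 43.5

0–14: 2,703 + 3,849 + 3,207 = 9,759
15–64: 3,966 + 3,628 + 3,329 + 4,509 + 4,816 + 4,552 + 4,554 + 3,046 + 4,201 + 3,427 = 40,028
65+: 4,939 + 2,722 = 7,661
Old-age dependency ratio = 7,661 / 40,028 × 100 = 19.1
Total dependency ratio = (9,759 + 7,661) / 40,028 × 100 = 17,420 / 40,028 × 100 = 43.5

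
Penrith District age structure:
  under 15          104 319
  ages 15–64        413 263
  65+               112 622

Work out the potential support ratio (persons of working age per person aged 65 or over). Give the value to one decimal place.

Potential support ratio: 3.7

Potential support ratio = 413 263 / 112 622 = 3.7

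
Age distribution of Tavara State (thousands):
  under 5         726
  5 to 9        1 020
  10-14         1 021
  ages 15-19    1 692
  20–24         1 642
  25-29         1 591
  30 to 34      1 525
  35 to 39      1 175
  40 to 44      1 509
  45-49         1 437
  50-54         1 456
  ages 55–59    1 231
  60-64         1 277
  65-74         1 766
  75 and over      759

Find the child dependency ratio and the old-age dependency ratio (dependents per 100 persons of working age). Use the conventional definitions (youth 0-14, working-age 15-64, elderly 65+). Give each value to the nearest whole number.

Youth dependency ratio: 19
Old-age dependency ratio: 17

0–14: 726 + 1 020 + 1 021 = 2 767
15–64: 1 692 + 1 642 + 1 591 + 1 525 + 1 175 + 1 509 + 1 437 + 1 456 + 1 231 + 1 277 = 14 535
65+: 1 766 + 759 = 2 525
Youth dependency ratio = 2 767 / 14 535 × 100 = 19
Old-age dependency ratio = 2 525 / 14 535 × 100 = 17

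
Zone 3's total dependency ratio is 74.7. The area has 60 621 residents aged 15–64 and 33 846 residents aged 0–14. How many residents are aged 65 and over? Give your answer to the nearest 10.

Aged 65 and over: 11 440

Total dependency ratio = (youth + elderly) / working-age × 100
74.7 = (33 846 + E) / 60 621 × 100
⇒ 11 440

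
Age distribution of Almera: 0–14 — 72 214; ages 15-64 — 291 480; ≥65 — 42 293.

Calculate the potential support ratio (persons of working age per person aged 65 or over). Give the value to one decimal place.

Potential support ratio: 6.9

Potential support ratio = 291 480 / 42 293 = 6.9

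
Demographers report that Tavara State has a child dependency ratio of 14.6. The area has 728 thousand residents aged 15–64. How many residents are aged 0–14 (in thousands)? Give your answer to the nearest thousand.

Aged 0–14: 106

Youth dependency ratio = youth / working-age × 100
14.6 = Y / 728 × 100
⇒ 106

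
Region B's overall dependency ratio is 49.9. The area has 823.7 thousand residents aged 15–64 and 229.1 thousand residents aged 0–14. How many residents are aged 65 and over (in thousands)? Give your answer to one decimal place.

Total dependency ratio = (youth + elderly) / working-age × 100
49.9 = (229.1 + E) / 823.7 × 100
⇒ 181.9

Aged 65 and over: 181.9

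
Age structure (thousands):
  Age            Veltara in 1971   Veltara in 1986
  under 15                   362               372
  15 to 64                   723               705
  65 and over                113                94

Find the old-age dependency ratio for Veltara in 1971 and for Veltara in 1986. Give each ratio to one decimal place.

Veltara in 1971: 15.6
Veltara in 1986: 13.3

Veltara in 1971: 113 / 723 × 100 = 15.6
Veltara in 1986: 94 / 705 × 100 = 13.3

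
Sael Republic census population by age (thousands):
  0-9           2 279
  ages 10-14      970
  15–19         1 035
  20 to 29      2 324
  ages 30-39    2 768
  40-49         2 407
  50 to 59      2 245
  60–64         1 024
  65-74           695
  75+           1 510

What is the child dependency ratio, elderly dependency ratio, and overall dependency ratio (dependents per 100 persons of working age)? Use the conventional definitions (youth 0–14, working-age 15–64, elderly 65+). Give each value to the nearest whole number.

0–14: 2 279 + 970 = 3 249
15–64: 1 035 + 2 324 + 2 768 + 2 407 + 2 245 + 1 024 = 11 803
65+: 695 + 1 510 = 2 205
Youth dependency ratio = 3 249 / 11 803 × 100 = 28
Old-age dependency ratio = 2 205 / 11 803 × 100 = 19
Total dependency ratio = (3 249 + 2 205) / 11 803 × 100 = 5 454 / 11 803 × 100 = 46

Youth dependency ratio: 28
Old-age dependency ratio: 19
Total dependency ratio: 46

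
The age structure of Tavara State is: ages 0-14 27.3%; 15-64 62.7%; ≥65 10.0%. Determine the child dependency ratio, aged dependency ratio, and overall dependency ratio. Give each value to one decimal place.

Youth dependency ratio = 27.3 / 62.7 × 100 = 43.5
Old-age dependency ratio = 10.0 / 62.7 × 100 = 15.9
Total dependency ratio = (27.3 + 10.0) / 62.7 × 100 = 37.3 / 62.7 × 100 = 59.5

Youth dependency ratio: 43.5
Old-age dependency ratio: 15.9
Total dependency ratio: 59.5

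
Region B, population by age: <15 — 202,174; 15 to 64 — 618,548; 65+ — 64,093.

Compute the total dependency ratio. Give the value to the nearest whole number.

Total dependency ratio: 43

Total dependency ratio = (202,174 + 64,093) / 618,548 × 100 = 266,267 / 618,548 × 100 = 43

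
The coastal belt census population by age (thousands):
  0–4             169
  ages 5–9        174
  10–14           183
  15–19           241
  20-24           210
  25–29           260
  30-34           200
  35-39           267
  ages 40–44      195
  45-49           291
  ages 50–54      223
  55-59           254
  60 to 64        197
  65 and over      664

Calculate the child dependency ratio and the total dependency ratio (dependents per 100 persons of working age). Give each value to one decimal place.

0–14: 169 + 174 + 183 = 526
15–64: 241 + 210 + 260 + 200 + 267 + 195 + 291 + 223 + 254 + 197 = 2 338
65+: 664
Youth dependency ratio = 526 / 2 338 × 100 = 22.5
Total dependency ratio = (526 + 664) / 2 338 × 100 = 1 190 / 2 338 × 100 = 50.9

Youth dependency ratio: 22.5
Total dependency ratio: 50.9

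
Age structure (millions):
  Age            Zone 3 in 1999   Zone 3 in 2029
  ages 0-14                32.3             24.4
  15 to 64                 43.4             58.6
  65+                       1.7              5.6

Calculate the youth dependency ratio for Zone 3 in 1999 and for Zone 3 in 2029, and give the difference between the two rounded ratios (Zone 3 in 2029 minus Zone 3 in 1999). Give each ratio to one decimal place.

Zone 3 in 1999: 32.3 / 43.4 × 100 = 74.4
Zone 3 in 2029: 24.4 / 58.6 × 100 = 41.6

Zone 3 in 1999: 74.4
Zone 3 in 2029: 41.6
Difference: -32.8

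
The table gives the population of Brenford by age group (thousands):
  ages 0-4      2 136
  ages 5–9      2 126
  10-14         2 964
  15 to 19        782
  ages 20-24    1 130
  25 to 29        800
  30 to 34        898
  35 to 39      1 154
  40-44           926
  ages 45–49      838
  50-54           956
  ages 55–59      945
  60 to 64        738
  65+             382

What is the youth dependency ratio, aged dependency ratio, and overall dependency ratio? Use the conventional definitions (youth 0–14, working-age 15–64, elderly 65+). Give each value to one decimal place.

0–14: 2 136 + 2 126 + 2 964 = 7 226
15–64: 782 + 1 130 + 800 + 898 + 1 154 + 926 + 838 + 956 + 945 + 738 = 9 167
65+: 382
Youth dependency ratio = 7 226 / 9 167 × 100 = 78.8
Old-age dependency ratio = 382 / 9 167 × 100 = 4.2
Total dependency ratio = (7 226 + 382) / 9 167 × 100 = 7 608 / 9 167 × 100 = 83.0

Youth dependency ratio: 78.8
Old-age dependency ratio: 4.2
Total dependency ratio: 83.0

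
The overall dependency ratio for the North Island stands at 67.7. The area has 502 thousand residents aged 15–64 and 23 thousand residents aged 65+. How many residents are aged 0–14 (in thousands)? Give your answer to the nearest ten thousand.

Total dependency ratio = (youth + elderly) / working-age × 100
67.7 = (Y + 23) / 502 × 100
⇒ 320

Aged 0–14: 320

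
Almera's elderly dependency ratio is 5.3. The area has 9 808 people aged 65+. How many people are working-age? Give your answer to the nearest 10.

Old-age dependency ratio = elderly / working-age × 100
5.3 = 9 808 / W × 100
⇒ 185 060

Working-age: 185 060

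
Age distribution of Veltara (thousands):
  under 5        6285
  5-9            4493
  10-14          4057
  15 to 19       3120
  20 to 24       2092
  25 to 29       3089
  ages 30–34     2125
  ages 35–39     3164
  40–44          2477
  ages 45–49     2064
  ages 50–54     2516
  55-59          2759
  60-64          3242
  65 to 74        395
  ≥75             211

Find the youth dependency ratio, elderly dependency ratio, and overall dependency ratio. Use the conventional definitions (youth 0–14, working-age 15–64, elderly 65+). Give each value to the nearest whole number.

0–14: 6285 + 4493 + 4057 = 14835
15–64: 3120 + 2092 + 3089 + 2125 + 3164 + 2477 + 2064 + 2516 + 2759 + 3242 = 26648
65+: 395 + 211 = 606
Youth dependency ratio = 14835 / 26648 × 100 = 56
Old-age dependency ratio = 606 / 26648 × 100 = 2
Total dependency ratio = (14835 + 606) / 26648 × 100 = 15441 / 26648 × 100 = 58

Youth dependency ratio: 56
Old-age dependency ratio: 2
Total dependency ratio: 58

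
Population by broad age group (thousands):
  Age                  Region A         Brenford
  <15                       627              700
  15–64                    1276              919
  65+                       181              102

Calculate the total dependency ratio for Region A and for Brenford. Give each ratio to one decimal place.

Region A: 63.3
Brenford: 87.3

Region A: (627 + 181) / 1276 × 100 = 808 / 1276 × 100 = 63.3
Brenford: (700 + 102) / 919 × 100 = 802 / 919 × 100 = 87.3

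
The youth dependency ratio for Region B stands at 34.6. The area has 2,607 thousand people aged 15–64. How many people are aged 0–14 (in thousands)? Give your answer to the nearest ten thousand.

Aged 0–14: 900

Youth dependency ratio = youth / working-age × 100
34.6 = Y / 2,607 × 100
⇒ 900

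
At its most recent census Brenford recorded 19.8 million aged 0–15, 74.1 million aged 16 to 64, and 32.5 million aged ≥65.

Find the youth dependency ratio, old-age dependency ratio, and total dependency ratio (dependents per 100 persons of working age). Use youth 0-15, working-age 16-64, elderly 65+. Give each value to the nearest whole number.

Youth dependency ratio: 27
Old-age dependency ratio: 44
Total dependency ratio: 71

Youth dependency ratio = 19.8 / 74.1 × 100 = 27
Old-age dependency ratio = 32.5 / 74.1 × 100 = 44
Total dependency ratio = (19.8 + 32.5) / 74.1 × 100 = 52.3 / 74.1 × 100 = 71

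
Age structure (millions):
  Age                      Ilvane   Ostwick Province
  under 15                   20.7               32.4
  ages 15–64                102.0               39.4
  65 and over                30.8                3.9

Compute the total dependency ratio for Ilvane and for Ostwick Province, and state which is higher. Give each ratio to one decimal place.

Ilvane: 50.5
Ostwick Province: 92.1
Higher: Ostwick Province

Ilvane: (20.7 + 30.8) / 102.0 × 100 = 51.5 / 102.0 × 100 = 50.5
Ostwick Province: (32.4 + 3.9) / 39.4 × 100 = 36.3 / 39.4 × 100 = 92.1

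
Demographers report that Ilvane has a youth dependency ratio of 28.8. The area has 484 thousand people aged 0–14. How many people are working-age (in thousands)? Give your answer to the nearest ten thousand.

Working-age: 1 680

Youth dependency ratio = youth / working-age × 100
28.8 = 484 / W × 100
⇒ 1 680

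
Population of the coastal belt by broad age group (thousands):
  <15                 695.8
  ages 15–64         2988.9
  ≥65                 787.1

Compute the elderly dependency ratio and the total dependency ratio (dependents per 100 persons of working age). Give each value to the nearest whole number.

Old-age dependency ratio: 26
Total dependency ratio: 50

Old-age dependency ratio = 787.1 / 2988.9 × 100 = 26
Total dependency ratio = (695.8 + 787.1) / 2988.9 × 100 = 1482.9 / 2988.9 × 100 = 50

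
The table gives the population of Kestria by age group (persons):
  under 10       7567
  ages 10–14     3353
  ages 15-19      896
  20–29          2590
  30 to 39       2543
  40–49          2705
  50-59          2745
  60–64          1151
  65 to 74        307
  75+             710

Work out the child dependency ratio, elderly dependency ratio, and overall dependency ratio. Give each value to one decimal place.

Youth dependency ratio: 86.5
Old-age dependency ratio: 8.1
Total dependency ratio: 94.5

0–14: 7567 + 3353 = 10920
15–64: 896 + 2590 + 2543 + 2705 + 2745 + 1151 = 12630
65+: 307 + 710 = 1017
Youth dependency ratio = 10920 / 12630 × 100 = 86.5
Old-age dependency ratio = 1017 / 12630 × 100 = 8.1
Total dependency ratio = (10920 + 1017) / 12630 × 100 = 11937 / 12630 × 100 = 94.5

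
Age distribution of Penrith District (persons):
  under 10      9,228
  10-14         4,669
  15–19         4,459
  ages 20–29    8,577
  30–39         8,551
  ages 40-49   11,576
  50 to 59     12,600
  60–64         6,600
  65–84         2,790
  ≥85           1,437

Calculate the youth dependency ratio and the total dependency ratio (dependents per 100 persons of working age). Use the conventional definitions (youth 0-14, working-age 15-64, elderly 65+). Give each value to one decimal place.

Youth dependency ratio: 26.5
Total dependency ratio: 34.6

0–14: 9,228 + 4,669 = 13,897
15–64: 4,459 + 8,577 + 8,551 + 11,576 + 12,600 + 6,600 = 52,363
65+: 2,790 + 1,437 = 4,227
Youth dependency ratio = 13,897 / 52,363 × 100 = 26.5
Total dependency ratio = (13,897 + 4,227) / 52,363 × 100 = 18,124 / 52,363 × 100 = 34.6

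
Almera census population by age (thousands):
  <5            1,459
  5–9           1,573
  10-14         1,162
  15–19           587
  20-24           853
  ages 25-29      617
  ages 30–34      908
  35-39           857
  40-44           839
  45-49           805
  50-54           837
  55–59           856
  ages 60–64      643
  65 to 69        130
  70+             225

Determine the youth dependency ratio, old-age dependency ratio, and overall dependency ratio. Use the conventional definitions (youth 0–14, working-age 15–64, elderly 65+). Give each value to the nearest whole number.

0–14: 1,459 + 1,573 + 1,162 = 4,194
15–64: 587 + 853 + 617 + 908 + 857 + 839 + 805 + 837 + 856 + 643 = 7,802
65+: 130 + 225 = 355
Youth dependency ratio = 4,194 / 7,802 × 100 = 54
Old-age dependency ratio = 355 / 7,802 × 100 = 5
Total dependency ratio = (4,194 + 355) / 7,802 × 100 = 4,549 / 7,802 × 100 = 58

Youth dependency ratio: 54
Old-age dependency ratio: 5
Total dependency ratio: 58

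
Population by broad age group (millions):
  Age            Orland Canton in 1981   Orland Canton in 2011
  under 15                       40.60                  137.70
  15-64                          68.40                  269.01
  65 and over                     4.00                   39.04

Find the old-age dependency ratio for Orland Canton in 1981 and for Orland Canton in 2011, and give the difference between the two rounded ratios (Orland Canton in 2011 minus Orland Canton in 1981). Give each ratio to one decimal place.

Orland Canton in 1981: 5.8
Orland Canton in 2011: 14.5
Difference: +8.7

Orland Canton in 1981: 4.00 / 68.40 × 100 = 5.8
Orland Canton in 2011: 39.04 / 269.01 × 100 = 14.5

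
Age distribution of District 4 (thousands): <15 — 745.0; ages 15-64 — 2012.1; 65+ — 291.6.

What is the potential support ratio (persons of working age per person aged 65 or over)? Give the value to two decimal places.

Potential support ratio: 6.90

Potential support ratio = 2012.1 / 291.6 = 6.90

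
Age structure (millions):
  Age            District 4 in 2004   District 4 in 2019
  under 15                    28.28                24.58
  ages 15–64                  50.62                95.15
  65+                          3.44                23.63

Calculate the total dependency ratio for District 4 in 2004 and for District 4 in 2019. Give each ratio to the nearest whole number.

District 4 in 2004: 63
District 4 in 2019: 51

District 4 in 2004: (28.28 + 3.44) / 50.62 × 100 = 31.72 / 50.62 × 100 = 63
District 4 in 2019: (24.58 + 23.63) / 95.15 × 100 = 48.21 / 95.15 × 100 = 51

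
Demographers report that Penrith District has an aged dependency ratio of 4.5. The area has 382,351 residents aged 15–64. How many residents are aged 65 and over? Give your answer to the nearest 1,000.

Aged 65 and over: 17,000

Old-age dependency ratio = elderly / working-age × 100
4.5 = E / 382,351 × 100
⇒ 17,000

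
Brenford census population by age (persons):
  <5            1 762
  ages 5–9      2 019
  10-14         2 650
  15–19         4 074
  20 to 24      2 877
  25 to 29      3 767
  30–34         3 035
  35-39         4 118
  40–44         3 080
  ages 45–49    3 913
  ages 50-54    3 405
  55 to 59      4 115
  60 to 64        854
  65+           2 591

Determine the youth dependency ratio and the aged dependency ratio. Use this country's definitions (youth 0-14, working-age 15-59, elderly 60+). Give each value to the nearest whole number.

Youth dependency ratio: 20
Old-age dependency ratio: 11

0–14: 1 762 + 2 019 + 2 650 = 6 431
15–59: 4 074 + 2 877 + 3 767 + 3 035 + 4 118 + 3 080 + 3 913 + 3 405 + 4 115 = 32 384
60+: 854 + 2 591 = 3 445
Youth dependency ratio = 6 431 / 32 384 × 100 = 20
Old-age dependency ratio = 3 445 / 32 384 × 100 = 11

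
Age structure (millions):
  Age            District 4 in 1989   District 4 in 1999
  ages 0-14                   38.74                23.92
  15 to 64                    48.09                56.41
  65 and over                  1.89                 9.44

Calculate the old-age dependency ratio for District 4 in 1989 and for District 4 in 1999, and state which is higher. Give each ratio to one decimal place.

District 4 in 1989: 3.9
District 4 in 1999: 16.7
Higher: District 4 in 1999

District 4 in 1989: 1.89 / 48.09 × 100 = 3.9
District 4 in 1999: 9.44 / 56.41 × 100 = 16.7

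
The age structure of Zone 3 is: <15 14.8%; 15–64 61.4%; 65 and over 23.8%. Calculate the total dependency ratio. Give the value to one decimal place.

Total dependency ratio: 62.9

Total dependency ratio = (14.8 + 23.8) / 61.4 × 100 = 38.6 / 61.4 × 100 = 62.9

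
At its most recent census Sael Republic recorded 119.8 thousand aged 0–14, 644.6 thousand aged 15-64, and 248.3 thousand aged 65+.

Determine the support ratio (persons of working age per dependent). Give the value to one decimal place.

Support ratio: 1.8

Support ratio = 644.6 / (119.8 + 248.3) = 644.6 / 368.1 = 1.8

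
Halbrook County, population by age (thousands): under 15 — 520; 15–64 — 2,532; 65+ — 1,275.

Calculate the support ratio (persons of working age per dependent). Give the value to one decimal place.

Support ratio: 1.4

Support ratio = 2,532 / (520 + 1,275) = 2,532 / 1,795 = 1.4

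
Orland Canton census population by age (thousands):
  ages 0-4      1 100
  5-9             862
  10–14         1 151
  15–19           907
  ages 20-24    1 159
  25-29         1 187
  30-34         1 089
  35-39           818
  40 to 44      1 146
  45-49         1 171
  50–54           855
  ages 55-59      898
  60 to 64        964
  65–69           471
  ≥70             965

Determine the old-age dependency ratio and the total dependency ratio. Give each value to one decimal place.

0–14: 1 100 + 862 + 1 151 = 3 113
15–64: 907 + 1 159 + 1 187 + 1 089 + 818 + 1 146 + 1 171 + 855 + 898 + 964 = 10 194
65+: 471 + 965 = 1 436
Old-age dependency ratio = 1 436 / 10 194 × 100 = 14.1
Total dependency ratio = (3 113 + 1 436) / 10 194 × 100 = 4 549 / 10 194 × 100 = 44.6

Old-age dependency ratio: 14.1
Total dependency ratio: 44.6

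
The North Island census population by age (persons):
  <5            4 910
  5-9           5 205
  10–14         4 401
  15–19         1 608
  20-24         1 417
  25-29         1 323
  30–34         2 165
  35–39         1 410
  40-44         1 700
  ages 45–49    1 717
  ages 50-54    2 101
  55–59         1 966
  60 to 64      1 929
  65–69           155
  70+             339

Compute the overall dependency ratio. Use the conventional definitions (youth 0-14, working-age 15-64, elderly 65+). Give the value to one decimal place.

0–14: 4 910 + 5 205 + 4 401 = 14 516
15–64: 1 608 + 1 417 + 1 323 + 2 165 + 1 410 + 1 700 + 1 717 + 2 101 + 1 966 + 1 929 = 17 336
65+: 155 + 339 = 494
Total dependency ratio = (14 516 + 494) / 17 336 × 100 = 15 010 / 17 336 × 100 = 86.6

Total dependency ratio: 86.6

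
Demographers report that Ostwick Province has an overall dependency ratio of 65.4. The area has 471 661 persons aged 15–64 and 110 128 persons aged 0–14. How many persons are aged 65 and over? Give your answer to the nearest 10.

Aged 65 and over: 198 340

Total dependency ratio = (youth + elderly) / working-age × 100
65.4 = (110 128 + E) / 471 661 × 100
⇒ 198 340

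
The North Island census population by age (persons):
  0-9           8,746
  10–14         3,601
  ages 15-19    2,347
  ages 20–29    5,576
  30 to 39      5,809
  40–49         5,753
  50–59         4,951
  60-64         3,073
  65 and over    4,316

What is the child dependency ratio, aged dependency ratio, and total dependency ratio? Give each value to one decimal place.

Youth dependency ratio: 44.9
Old-age dependency ratio: 15.7
Total dependency ratio: 60.6

0–14: 8,746 + 3,601 = 12,347
15–64: 2,347 + 5,576 + 5,809 + 5,753 + 4,951 + 3,073 = 27,509
65+: 4,316
Youth dependency ratio = 12,347 / 27,509 × 100 = 44.9
Old-age dependency ratio = 4,316 / 27,509 × 100 = 15.7
Total dependency ratio = (12,347 + 4,316) / 27,509 × 100 = 16,663 / 27,509 × 100 = 60.6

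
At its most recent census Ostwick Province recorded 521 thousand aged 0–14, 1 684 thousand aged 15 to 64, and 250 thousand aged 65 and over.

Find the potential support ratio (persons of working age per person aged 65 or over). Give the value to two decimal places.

Potential support ratio = 1 684 / 250 = 6.74

Potential support ratio: 6.74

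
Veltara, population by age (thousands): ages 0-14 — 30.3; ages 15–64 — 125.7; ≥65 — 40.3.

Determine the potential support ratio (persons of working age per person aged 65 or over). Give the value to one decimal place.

Potential support ratio = 125.7 / 40.3 = 3.1

Potential support ratio: 3.1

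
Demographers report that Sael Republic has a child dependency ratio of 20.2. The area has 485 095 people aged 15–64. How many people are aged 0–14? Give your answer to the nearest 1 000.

Youth dependency ratio = youth / working-age × 100
20.2 = Y / 485 095 × 100
⇒ 98 000

Aged 0–14: 98 000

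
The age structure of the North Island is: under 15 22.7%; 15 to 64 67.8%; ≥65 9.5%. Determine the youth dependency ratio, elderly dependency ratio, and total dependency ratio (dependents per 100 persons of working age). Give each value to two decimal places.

Youth dependency ratio = 22.7 / 67.8 × 100 = 33.48
Old-age dependency ratio = 9.5 / 67.8 × 100 = 14.01
Total dependency ratio = (22.7 + 9.5) / 67.8 × 100 = 32.2 / 67.8 × 100 = 47.49

Youth dependency ratio: 33.48
Old-age dependency ratio: 14.01
Total dependency ratio: 47.49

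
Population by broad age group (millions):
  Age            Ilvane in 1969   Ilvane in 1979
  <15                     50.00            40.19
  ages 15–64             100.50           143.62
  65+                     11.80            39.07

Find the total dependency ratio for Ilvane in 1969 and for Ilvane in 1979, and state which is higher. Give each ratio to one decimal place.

Ilvane in 1969: 61.5
Ilvane in 1979: 55.2
Higher: Ilvane in 1969

Ilvane in 1969: (50.00 + 11.80) / 100.50 × 100 = 61.80 / 100.50 × 100 = 61.5
Ilvane in 1979: (40.19 + 39.07) / 143.62 × 100 = 79.26 / 143.62 × 100 = 55.2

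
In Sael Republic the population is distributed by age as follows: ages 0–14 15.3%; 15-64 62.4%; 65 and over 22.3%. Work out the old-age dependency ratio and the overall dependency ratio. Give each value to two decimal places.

Old-age dependency ratio = 22.3 / 62.4 × 100 = 35.74
Total dependency ratio = (15.3 + 22.3) / 62.4 × 100 = 37.6 / 62.4 × 100 = 60.26

Old-age dependency ratio: 35.74
Total dependency ratio: 60.26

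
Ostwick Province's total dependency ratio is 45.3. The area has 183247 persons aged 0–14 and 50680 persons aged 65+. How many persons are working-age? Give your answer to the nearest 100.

Total dependency ratio = (youth + elderly) / working-age × 100
45.3 = (183247 + 50680) / W × 100
⇒ 516400

Working-age: 516400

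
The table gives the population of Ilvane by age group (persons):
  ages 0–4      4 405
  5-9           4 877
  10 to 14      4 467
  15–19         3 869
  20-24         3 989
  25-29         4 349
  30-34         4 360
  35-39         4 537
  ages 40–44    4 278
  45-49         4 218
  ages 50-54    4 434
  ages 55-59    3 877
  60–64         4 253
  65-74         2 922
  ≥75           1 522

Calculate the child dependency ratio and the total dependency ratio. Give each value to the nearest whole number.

0–14: 4 405 + 4 877 + 4 467 = 13 749
15–64: 3 869 + 3 989 + 4 349 + 4 360 + 4 537 + 4 278 + 4 218 + 4 434 + 3 877 + 4 253 = 42 164
65+: 2 922 + 1 522 = 4 444
Youth dependency ratio = 13 749 / 42 164 × 100 = 33
Total dependency ratio = (13 749 + 4 444) / 42 164 × 100 = 18 193 / 42 164 × 100 = 43

Youth dependency ratio: 33
Total dependency ratio: 43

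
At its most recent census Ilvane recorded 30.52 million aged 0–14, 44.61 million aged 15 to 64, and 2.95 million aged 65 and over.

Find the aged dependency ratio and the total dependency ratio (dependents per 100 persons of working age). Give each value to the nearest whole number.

Old-age dependency ratio: 7
Total dependency ratio: 75

Old-age dependency ratio = 2.95 / 44.61 × 100 = 7
Total dependency ratio = (30.52 + 2.95) / 44.61 × 100 = 33.47 / 44.61 × 100 = 75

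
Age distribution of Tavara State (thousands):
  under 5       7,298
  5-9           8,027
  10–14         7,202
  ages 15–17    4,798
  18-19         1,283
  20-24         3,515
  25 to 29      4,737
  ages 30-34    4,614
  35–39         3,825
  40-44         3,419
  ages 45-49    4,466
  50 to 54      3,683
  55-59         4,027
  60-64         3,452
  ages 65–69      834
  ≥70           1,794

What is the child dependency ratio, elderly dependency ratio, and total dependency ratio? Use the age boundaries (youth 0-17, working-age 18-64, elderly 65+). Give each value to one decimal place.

0–17: 7,298 + 8,027 + 7,202 + 4,798 = 27,325
18–64: 1,283 + 3,515 + 4,737 + 4,614 + 3,825 + 3,419 + 4,466 + 3,683 + 4,027 + 3,452 = 37,021
65+: 834 + 1,794 = 2,628
Youth dependency ratio = 27,325 / 37,021 × 100 = 73.8
Old-age dependency ratio = 2,628 / 37,021 × 100 = 7.1
Total dependency ratio = (27,325 + 2,628) / 37,021 × 100 = 29,953 / 37,021 × 100 = 80.9

Youth dependency ratio: 73.8
Old-age dependency ratio: 7.1
Total dependency ratio: 80.9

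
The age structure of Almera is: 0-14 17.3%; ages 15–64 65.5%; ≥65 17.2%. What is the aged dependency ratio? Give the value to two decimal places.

Old-age dependency ratio: 26.26

Old-age dependency ratio = 17.2 / 65.5 × 100 = 26.26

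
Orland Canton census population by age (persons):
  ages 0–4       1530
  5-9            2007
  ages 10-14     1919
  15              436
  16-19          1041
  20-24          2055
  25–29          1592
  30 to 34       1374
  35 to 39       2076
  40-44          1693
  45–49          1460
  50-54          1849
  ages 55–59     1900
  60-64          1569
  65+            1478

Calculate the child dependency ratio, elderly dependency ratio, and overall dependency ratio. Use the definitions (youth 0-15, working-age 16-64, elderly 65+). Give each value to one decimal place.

0–15: 1530 + 2007 + 1919 + 436 = 5892
16–64: 1041 + 2055 + 1592 + 1374 + 2076 + 1693 + 1460 + 1849 + 1900 + 1569 = 16609
65+: 1478
Youth dependency ratio = 5892 / 16609 × 100 = 35.5
Old-age dependency ratio = 1478 / 16609 × 100 = 8.9
Total dependency ratio = (5892 + 1478) / 16609 × 100 = 7370 / 16609 × 100 = 44.4

Youth dependency ratio: 35.5
Old-age dependency ratio: 8.9
Total dependency ratio: 44.4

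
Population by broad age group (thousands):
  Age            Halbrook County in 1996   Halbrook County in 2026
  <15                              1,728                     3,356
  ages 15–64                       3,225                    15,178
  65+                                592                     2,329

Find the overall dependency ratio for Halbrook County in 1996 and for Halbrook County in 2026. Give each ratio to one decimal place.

Halbrook County in 1996: 71.9
Halbrook County in 2026: 37.5

Halbrook County in 1996: (1,728 + 592) / 3,225 × 100 = 2,320 / 3,225 × 100 = 71.9
Halbrook County in 2026: (3,356 + 2,329) / 15,178 × 100 = 5,685 / 15,178 × 100 = 37.5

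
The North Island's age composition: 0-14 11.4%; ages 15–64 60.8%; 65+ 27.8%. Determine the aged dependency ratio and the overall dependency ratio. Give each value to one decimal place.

Old-age dependency ratio = 27.8 / 60.8 × 100 = 45.7
Total dependency ratio = (11.4 + 27.8) / 60.8 × 100 = 39.2 / 60.8 × 100 = 64.5

Old-age dependency ratio: 45.7
Total dependency ratio: 64.5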